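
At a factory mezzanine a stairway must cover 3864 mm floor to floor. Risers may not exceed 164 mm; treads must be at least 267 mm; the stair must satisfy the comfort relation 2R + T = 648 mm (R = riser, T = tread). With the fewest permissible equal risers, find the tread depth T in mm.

326 mm

3864 / 164 = 23.561 → round up to 24 risers.
Riser R = 3864 / 24 = 161 mm, within the 164 mm limit.
From 2R + T = 648: T = 648 − 322 = 326 mm.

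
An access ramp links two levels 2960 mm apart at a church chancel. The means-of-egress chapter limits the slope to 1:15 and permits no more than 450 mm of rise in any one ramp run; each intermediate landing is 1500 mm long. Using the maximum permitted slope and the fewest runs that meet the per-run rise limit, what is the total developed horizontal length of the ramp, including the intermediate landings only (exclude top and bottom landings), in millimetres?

2960 / 450 = 6.578 → round up to 7 ramp runs. That means 6 intermediate landings.
Ramp run (horizontal) at 1:15: 2960 × 15 = 44400 mm.
Intermediate landings: 6 × 1500 = 9000 mm.
Total developed length = 44400 + 9000 = 53400 mm.

53400 mm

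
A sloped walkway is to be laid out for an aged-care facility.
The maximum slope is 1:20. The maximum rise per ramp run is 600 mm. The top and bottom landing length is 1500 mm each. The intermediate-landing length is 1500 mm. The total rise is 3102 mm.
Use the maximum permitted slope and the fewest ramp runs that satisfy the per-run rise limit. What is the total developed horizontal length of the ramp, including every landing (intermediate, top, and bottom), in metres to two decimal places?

⌈3102/600⌉ = 6 ramp runs. That means 5 intermediate landings.
Ramp run (horizontal) at 1:20: 3102 × 20 = 62040 mm.
5 intermediate landings contribute 5 × 1500 = 7500 mm.
Top and bottom landings: 2 × 1500 = 3000 mm.
Total = 62040 + 7500 + 3000 = 72540 mm.
= 72.54 m.

72.54 m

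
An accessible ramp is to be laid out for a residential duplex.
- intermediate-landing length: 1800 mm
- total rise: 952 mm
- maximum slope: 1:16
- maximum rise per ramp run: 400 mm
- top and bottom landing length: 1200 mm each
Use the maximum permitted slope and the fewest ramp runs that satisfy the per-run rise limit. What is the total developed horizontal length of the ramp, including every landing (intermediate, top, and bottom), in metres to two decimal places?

952 / 400 = 2.38, so 3 ramp runs are needed. That means 2 intermediate landings.
Ramp run (horizontal) at 1:16: 952 × 16 = 15232 mm.
2 intermediate landings contribute 2 × 1800 = 3600 mm.
Top and bottom landings: 2 × 1200 = 2400 mm.
Total = 15232 + 3600 + 2400 = 21232 mm.
= 21.23 m.

21.23 m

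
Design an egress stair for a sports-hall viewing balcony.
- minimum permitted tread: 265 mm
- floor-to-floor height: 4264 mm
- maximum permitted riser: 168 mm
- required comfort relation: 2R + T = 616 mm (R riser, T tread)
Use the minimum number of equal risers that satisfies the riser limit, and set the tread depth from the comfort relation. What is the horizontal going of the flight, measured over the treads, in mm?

7200 mm

4264 / 168 = 25.38, so 26 risers are needed.
Riser R = 4264 / 26 = 164 mm, within the 168 mm limit.
T = 616 − 2·164 = 288 mm, which satisfies the 265 mm minimum.
26 risers give 25 treads; going = 25 × 288 = 7200 mm.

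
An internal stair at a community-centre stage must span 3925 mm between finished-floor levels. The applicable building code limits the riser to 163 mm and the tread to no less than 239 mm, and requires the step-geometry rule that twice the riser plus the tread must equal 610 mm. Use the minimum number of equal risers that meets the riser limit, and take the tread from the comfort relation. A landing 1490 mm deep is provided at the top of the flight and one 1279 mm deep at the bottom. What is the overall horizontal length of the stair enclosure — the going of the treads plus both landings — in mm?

9873 mm

⌈3925/163⌉ = 25 risers.
R = 3925 ÷ 25 = 157 mm.
Tread T = 610 − 2 × 157 = 296 mm (≥ 239 mm).
25 risers give 24 treads; going = 24 × 296 = 7104 mm.
Add landings: 7104 + 1490 + 1279 = 9873 mm.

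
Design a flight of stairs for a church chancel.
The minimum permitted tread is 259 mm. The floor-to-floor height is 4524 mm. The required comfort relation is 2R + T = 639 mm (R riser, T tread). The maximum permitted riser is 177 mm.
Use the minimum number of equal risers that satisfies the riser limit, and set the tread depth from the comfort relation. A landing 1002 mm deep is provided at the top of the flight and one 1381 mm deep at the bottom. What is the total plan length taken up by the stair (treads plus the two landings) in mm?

9658 mm

At most 177 each: 4524/177 = 25.56, giving 26 risers.
R = 4524 ÷ 26 = 174 mm.
From 2R + T = 639: T = 639 − 348 = 291 mm.
Treads = 26 − 1 = 25; going = 25 × 291 = 7275 mm.
Add landings: 7275 + 1002 + 1381 = 9658 mm.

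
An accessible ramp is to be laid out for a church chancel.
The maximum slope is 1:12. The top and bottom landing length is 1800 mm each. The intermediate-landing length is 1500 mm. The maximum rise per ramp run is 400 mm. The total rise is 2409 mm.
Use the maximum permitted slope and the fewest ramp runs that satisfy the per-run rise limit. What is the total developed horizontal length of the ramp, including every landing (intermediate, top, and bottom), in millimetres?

41508 mm

2409 / 400 = 6.022 → round up to 7 ramp runs. That means 6 intermediate landings.
Ramp run (horizontal) at 1:12: 2409 × 12 = 28908 mm.
6 intermediate landings contribute 6 × 1500 = 9000 mm.
Top and bottom landings: 2 × 1800 = 3600 mm.
Total = 28908 + 9000 + 3600 = 41508 mm.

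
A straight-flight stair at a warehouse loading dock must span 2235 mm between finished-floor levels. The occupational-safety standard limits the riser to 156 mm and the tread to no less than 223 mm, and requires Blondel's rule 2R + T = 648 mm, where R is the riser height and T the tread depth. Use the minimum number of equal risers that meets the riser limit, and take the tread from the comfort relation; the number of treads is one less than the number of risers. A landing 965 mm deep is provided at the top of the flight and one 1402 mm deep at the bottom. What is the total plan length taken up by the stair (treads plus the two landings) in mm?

At most 156 each: 2235/156 = 14.33, giving 15 risers.
Each riser is 2235/15 = 149 mm (≤ 156 mm).
From 2R + T = 648: T = 648 − 298 = 350 mm.
Going = (15 − 1) × 350 = 4900 mm.
Add landings: 4900 + 965 + 1402 = 7267 mm.

7267 mm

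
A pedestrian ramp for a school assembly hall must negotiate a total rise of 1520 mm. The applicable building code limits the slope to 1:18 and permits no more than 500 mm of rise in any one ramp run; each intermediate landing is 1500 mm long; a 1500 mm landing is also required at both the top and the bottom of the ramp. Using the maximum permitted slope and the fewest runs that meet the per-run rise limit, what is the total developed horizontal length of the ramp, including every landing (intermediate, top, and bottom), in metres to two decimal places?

⌈1520/500⌉ = 4 ramp runs. That means 3 intermediate landings.
Horizontal run for 1520 mm of rise at 1:18 is 1520 × 18 = 27360 mm.
3 intermediate landings contribute 3 × 1500 = 4500 mm.
Top and bottom landings: 2 × 1500 = 3000 mm.
Total = 27360 + 4500 + 3000 = 34860 mm.
= 34.86 m.

34.86 m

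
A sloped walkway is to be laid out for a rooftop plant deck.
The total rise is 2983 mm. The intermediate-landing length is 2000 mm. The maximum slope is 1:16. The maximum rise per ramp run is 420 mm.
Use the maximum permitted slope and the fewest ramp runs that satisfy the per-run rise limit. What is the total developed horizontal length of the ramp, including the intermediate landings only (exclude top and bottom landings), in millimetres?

2983 / 420 = 7.102 → round up to 8 ramp runs. That means 7 intermediate landings.
Ramp run (horizontal) at 1:16: 2983 × 16 = 47728 mm.
Intermediate landings: 7 × 2000 = 14000 mm.
Total developed length = 47728 + 14000 = 61728 mm.

61728 mm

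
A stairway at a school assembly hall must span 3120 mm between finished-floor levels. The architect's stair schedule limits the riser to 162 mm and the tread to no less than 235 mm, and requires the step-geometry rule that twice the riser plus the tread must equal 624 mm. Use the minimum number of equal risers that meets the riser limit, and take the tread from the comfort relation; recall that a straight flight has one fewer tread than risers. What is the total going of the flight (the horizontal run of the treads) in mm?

5928 mm

⌈3120/162⌉ = 20 risers.
Each riser is 3120/20 = 156 mm (≤ 162 mm).
From 2R + T = 624: T = 624 − 312 = 312 mm.
20 risers give 19 treads; going = 19 × 312 = 5928 mm.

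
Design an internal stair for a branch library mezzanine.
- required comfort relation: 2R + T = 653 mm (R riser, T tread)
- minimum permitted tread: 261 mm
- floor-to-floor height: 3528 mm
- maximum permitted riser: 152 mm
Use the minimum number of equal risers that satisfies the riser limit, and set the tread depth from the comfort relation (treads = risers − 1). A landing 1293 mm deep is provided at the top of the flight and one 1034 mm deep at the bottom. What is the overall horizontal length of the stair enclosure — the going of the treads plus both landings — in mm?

10584 mm

3528 / 152 = 23.21, so 24 risers are needed.
Riser R = 3528 / 24 = 147 mm, within the 152 mm limit.
From 2R + T = 653: T = 653 − 294 = 359 mm.
24 risers give 23 treads; going = 23 × 359 = 8257 mm.
Add landings: 8257 + 1293 + 1034 = 10584 mm.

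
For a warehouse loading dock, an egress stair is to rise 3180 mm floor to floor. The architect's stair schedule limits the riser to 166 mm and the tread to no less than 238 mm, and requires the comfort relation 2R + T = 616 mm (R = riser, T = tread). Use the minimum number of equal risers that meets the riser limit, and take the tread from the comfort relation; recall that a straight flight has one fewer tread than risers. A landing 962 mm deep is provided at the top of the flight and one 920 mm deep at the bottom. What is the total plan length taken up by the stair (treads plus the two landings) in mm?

3180 / 166 = 19.16, so 20 risers are needed.
Each riser is 3180/20 = 159 mm (≤ 166 mm).
Tread T = 616 − 2 × 159 = 298 mm (≥ 238 mm).
Treads = 20 − 1 = 19; going = 19 × 298 = 5662 mm.
Enclosure = 5662 + 962 + 920 = 7544 mm.

7544 mm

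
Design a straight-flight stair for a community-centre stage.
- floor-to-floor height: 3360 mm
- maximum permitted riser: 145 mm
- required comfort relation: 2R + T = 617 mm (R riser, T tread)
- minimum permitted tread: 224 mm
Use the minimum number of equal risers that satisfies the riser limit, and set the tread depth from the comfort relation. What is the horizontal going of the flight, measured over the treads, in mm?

⌈3360/145⌉ = 24 risers.
Each riser is 3360/24 = 140 mm (≤ 145 mm).
Tread T = 617 − 2 × 140 = 337 mm (≥ 224 mm).
Treads = 24 − 1 = 23; going = 23 × 337 = 7751 mm.

7751 mm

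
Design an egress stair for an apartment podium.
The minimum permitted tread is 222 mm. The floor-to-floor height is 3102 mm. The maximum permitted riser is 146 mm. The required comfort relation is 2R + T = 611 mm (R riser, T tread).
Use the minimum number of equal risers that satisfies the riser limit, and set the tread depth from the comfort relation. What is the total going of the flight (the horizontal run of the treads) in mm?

6909 mm

⌈3102/146⌉ = 22 risers.
Riser R = 3102 / 22 = 141 mm, within the 146 mm limit.
Tread T = 611 − 2 × 141 = 329 mm (≥ 222 mm).
Treads = 22 − 1 = 21; going = 21 × 329 = 6909 mm.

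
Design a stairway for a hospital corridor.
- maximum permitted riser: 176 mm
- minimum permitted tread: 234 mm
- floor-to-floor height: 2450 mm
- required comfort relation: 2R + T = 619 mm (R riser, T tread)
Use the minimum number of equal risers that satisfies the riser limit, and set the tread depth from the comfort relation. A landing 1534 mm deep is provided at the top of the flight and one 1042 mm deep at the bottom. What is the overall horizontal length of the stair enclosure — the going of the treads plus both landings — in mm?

6073 mm

At most 176 each: 2450/176 = 13.92, giving 14 risers.
R = 2450 ÷ 14 = 175 mm.
T = 619 − 2·175 = 269 mm, which satisfies the 234 mm minimum.
Treads = 14 − 1 = 13; going = 13 × 269 = 3497 mm.
Add landings: 3497 + 1534 + 1042 = 6073 mm.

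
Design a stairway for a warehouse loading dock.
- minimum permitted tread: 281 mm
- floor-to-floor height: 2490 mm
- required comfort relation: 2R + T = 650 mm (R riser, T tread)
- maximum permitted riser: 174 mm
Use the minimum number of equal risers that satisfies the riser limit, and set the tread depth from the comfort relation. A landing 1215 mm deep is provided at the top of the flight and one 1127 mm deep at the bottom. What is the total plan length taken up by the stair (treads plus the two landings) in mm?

2490 / 174 = 14.310 → round up to 15 risers.
R = 2490 ÷ 15 = 166 mm.
T = 650 − 2·166 = 318 mm, which satisfies the 281 mm minimum.
15 risers give 14 treads; going = 14 × 318 = 4452 mm.
Add landings: 4452 + 1215 + 1127 = 6794 mm.

6794 mm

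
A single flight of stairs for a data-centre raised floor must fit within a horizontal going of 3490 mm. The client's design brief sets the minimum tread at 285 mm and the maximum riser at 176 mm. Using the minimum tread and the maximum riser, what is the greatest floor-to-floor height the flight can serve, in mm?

2288 mm

Treads that fit: ⌊3490 / 285⌋ = 12.
Risers = treads + 1 = 13.
Maximum height = 13 × 176 = 2288 mm.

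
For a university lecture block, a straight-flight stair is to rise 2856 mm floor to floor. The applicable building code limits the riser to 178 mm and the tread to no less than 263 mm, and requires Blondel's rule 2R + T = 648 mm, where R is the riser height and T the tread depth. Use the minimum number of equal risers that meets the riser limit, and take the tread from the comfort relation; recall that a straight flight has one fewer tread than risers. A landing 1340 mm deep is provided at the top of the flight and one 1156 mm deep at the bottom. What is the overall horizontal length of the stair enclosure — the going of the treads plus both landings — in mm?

7488 mm

2856 / 178 = 16.045 → round up to 17 risers.
Each riser is 2856/17 = 168 mm (≤ 178 mm).
T = 648 − 2·168 = 312 mm, which satisfies the 263 mm minimum.
17 risers give 16 treads; going = 16 × 312 = 4992 mm.
Add landings: 4992 + 1340 + 1156 = 7488 mm.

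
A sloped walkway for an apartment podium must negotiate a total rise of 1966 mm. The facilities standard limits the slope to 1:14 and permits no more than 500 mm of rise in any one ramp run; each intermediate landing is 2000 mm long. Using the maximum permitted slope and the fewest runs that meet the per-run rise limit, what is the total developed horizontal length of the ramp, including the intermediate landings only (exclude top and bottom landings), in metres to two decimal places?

1966 / 500 = 3.932 → round up to 4 ramp runs. That means 3 intermediate landings.
Ramp run (horizontal) at 1:14: 1966 × 14 = 27524 mm.
3 intermediate landings contribute 3 × 2000 = 6000 mm.
Total developed length = 27524 + 6000 = 33524 mm.
= 33.52 m.

33.52 m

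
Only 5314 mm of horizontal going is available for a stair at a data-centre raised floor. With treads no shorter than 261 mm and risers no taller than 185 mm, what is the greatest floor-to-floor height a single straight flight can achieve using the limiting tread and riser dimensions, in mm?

5314 / 261 = 20.36, so 20 treads fit.
Risers = treads + 1 = 21.
Maximum height = 21 × 185 = 3885 mm.

3885 mm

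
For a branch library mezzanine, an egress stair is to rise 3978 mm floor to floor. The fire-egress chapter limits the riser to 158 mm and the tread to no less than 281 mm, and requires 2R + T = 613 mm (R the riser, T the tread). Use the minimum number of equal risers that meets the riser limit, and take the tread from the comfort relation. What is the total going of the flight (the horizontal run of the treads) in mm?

7675 mm

3978 / 158 = 25.177 → round up to 26 risers.
R = 3978 ÷ 26 = 153 mm.
Tread T = 613 − 2 × 153 = 307 mm (≥ 281 mm).
Going = (26 − 1) × 307 = 7675 mm.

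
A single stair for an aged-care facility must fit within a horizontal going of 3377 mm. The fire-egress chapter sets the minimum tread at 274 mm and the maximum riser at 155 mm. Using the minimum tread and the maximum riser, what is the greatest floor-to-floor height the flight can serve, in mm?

2015 mm

3377 / 274 = 12.32, so 12 treads fit.
Risers = treads + 1 = 13.
Maximum height = 13 × 155 = 2015 mm.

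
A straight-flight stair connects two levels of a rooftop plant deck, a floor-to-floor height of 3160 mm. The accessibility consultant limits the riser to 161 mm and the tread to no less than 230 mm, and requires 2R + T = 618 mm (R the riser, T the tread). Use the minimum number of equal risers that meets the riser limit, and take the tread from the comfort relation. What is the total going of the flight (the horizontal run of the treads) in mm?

3160 / 161 = 19.63, so 20 risers are needed.
R = 3160 ÷ 20 = 158 mm.
T = 618 − 2·158 = 302 mm, which satisfies the 230 mm minimum.
Treads = 20 − 1 = 19; going = 19 × 302 = 5738 mm.

5738 mm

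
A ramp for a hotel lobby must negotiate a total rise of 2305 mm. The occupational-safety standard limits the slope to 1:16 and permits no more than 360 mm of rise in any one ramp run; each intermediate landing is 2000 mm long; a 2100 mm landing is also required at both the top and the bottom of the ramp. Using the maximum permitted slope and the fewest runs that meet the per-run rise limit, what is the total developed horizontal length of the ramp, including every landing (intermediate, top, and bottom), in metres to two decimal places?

53.08 m

At most 360 each: 2305/360 = 6.40, giving 7 ramp runs. That means 6 intermediate landings.
Horizontal run for 2305 mm of rise at 1:16 is 2305 × 16 = 36880 mm.
6 intermediate landings contribute 6 × 2000 = 12000 mm.
Top and bottom landings: 2 × 2100 = 4200 mm.
Total = 36880 + 12000 + 4200 = 53080 mm.
= 53.08 m.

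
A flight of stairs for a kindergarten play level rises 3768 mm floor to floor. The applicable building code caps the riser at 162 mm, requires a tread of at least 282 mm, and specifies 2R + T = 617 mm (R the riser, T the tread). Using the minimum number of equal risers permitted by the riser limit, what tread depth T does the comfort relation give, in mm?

3768 / 162 = 23.26, so 24 risers are needed.
Each riser is 3768/24 = 157 mm (≤ 162 mm).
From 2R + T = 617: T = 617 − 314 = 303 mm.

303 mm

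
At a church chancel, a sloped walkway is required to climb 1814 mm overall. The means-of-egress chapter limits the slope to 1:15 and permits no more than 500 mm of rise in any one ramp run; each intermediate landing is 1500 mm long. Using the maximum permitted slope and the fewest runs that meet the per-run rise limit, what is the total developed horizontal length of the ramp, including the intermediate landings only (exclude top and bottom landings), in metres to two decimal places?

31.71 m

⌈1814/500⌉ = 4 ramp runs. That means 3 intermediate landings.
Horizontal run for 1814 mm of rise at 1:15 is 1814 × 15 = 27210 mm.
3 intermediate landings contribute 3 × 1500 = 4500 mm.
Developed length = 27210 + 4500 = 31710 mm.
= 31.71 m.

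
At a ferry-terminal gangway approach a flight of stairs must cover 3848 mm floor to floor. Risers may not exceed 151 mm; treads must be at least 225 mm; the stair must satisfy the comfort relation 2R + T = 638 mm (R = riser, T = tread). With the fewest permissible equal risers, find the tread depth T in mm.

⌈3848/151⌉ = 26 risers.
Each riser is 3848/26 = 148 mm (≤ 151 mm).
T = 638 − 2·148 = 342 mm, which satisfies the 225 mm minimum.

342 mm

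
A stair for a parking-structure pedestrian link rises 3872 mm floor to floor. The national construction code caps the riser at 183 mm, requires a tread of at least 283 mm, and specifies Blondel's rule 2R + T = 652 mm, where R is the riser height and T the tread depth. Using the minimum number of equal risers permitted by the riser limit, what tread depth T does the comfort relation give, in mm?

3872 / 183 = 21.158 → round up to 22 risers.
Riser R = 3872 / 22 = 176 mm, within the 183 mm limit.
T = 652 − 2·176 = 300 mm, which satisfies the 283 mm minimum.

300 mm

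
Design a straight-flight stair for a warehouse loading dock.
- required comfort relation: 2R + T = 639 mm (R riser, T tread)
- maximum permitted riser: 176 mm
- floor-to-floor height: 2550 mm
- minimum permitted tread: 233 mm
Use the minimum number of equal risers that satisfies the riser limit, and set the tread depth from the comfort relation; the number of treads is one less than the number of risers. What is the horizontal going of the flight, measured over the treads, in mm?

4186 mm

2550 / 176 = 14.49, so 15 risers are needed.
R = 2550 ÷ 15 = 170 mm.
Tread T = 639 − 2 × 170 = 299 mm (≥ 233 mm).
15 risers give 14 treads; going = 14 × 299 = 4186 mm.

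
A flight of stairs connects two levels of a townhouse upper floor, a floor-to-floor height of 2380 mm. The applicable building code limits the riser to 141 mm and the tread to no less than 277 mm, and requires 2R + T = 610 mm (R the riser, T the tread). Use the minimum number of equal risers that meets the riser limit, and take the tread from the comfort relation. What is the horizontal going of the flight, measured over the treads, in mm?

2380 / 141 = 16.88, so 17 risers are needed.
Each riser is 2380/17 = 140 mm (≤ 141 mm).
Tread T = 610 − 2 × 140 = 330 mm (≥ 277 mm).
Treads = 17 − 1 = 16; going = 16 × 330 = 5280 mm.

5280 mm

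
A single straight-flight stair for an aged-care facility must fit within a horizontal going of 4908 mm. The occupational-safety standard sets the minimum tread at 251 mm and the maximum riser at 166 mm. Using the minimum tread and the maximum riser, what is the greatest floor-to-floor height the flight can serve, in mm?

3320 mm

4908 / 251 = 19.55, so 19 treads fit.
Risers = treads + 1 = 20.
Maximum height = 20 × 166 = 3320 mm.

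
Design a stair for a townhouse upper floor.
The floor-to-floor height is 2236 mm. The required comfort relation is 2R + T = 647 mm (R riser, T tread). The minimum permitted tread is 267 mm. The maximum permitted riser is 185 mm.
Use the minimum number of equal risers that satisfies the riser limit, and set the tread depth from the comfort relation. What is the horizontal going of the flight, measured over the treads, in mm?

3636 mm

2236 / 185 = 12.09, so 13 risers are needed.
Riser R = 2236 / 13 = 172 mm, within the 185 mm limit.
From 2R + T = 647: T = 647 − 344 = 303 mm.
13 risers give 12 treads; going = 12 × 303 = 3636 mm.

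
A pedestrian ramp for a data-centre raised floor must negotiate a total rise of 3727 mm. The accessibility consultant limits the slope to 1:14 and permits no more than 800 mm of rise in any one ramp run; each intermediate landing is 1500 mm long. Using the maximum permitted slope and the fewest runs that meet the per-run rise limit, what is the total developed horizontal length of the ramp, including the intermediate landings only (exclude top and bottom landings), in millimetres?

58178 mm

At most 800 each: 3727/800 = 4.66, giving 5 ramp runs. That means 4 intermediate landings.
Ramp run (horizontal) at 1:14: 3727 × 14 = 52178 mm.
4 intermediate landings contribute 4 × 1500 = 6000 mm.
Developed length = 52178 + 6000 = 58178 mm.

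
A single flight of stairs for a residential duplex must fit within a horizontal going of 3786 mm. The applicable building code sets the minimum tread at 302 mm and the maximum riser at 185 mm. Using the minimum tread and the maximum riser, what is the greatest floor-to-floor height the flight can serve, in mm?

3786 / 302 = 12.54, so 12 treads fit.
Risers = treads + 1 = 13.
Maximum height = 13 × 185 = 2405 mm.

2405 mm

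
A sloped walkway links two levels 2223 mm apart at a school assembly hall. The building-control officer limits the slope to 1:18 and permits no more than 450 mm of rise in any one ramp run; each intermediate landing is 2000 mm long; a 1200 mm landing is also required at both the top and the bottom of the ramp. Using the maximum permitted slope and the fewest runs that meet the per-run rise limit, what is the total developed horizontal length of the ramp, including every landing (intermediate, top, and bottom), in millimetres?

2223 / 450 = 4.940 → round up to 5 ramp runs. That means 4 intermediate landings.
Ramp run (horizontal) at 1:18: 2223 × 18 = 40014 mm.
Intermediate landings: 4 × 2000 = 8000 mm.
Top and bottom landings: 2 × 1200 = 2400 mm.
Total = 40014 + 8000 + 2400 = 50414 mm.

50414 mm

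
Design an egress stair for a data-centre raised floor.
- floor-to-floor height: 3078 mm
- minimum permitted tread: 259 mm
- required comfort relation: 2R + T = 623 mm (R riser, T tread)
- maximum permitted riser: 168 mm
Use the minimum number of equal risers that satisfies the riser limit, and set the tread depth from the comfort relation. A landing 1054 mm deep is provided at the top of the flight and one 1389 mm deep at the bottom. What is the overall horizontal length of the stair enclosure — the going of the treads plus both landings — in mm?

3078 / 168 = 18.321 → round up to 19 risers.
Riser R = 3078 / 19 = 162 mm, within the 168 mm limit.
From 2R + T = 623: T = 623 − 324 = 299 mm.
Treads = 19 − 1 = 18; going = 18 × 299 = 5382 mm.
Enclosure = 5382 + 1054 + 1389 = 7825 mm.

7825 mm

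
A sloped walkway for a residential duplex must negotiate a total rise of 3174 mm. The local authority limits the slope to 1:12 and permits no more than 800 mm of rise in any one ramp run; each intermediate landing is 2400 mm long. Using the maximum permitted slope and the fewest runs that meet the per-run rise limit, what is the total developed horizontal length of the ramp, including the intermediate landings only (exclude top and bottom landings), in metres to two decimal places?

45.29 m

At most 800 each: 3174/800 = 3.97, giving 4 ramp runs. That means 3 intermediate landings.
Horizontal run for 3174 mm of rise at 1:12 is 3174 × 12 = 38088 mm.
3 intermediate landings contribute 3 × 2400 = 7200 mm.
Total developed length = 38088 + 7200 = 45288 mm.
= 45.29 m.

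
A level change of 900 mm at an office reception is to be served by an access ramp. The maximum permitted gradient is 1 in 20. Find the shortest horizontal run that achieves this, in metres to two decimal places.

18.00 m

Run = rise × 20 = 900 × 20 = 18000 mm.
18000 mm = 18.00 m.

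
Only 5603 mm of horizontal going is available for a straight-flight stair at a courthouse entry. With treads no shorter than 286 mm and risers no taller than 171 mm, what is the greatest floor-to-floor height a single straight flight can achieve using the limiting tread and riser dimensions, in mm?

Treads that fit: ⌊5603 / 286⌋ = 19.
Risers = treads + 1 = 20.
Maximum height = 20 × 171 = 3420 mm.

3420 mm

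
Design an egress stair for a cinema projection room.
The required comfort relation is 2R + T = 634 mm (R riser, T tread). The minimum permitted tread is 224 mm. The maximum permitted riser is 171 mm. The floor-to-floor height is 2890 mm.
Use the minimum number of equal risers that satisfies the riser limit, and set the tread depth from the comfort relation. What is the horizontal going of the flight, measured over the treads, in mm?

4704 mm

⌈2890/171⌉ = 17 risers.
R = 2890 ÷ 17 = 170 mm.
From 2R + T = 634: T = 634 − 340 = 294 mm.
Treads = 17 − 1 = 16; going = 16 × 294 = 4704 mm.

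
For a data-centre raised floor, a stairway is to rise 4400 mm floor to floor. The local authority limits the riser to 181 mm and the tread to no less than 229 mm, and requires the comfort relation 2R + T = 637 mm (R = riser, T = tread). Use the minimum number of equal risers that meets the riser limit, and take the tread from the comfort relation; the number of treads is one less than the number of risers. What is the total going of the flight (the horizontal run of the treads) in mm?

⌈4400/181⌉ = 25 risers.
R = 4400 ÷ 25 = 176 mm.
From 2R + T = 637: T = 637 − 352 = 285 mm.
Treads = 25 − 1 = 24; going = 24 × 285 = 6840 mm.

6840 mm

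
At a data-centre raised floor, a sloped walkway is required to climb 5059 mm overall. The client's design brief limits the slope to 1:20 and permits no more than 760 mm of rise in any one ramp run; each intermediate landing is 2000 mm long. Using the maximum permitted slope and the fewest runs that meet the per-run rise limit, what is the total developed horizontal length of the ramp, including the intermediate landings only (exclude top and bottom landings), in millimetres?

5059 / 760 = 6.66, so 7 ramp runs are needed. That means 6 intermediate landings.
Ramp run (horizontal) at 1:20: 5059 × 20 = 101180 mm.
6 intermediate landings contribute 6 × 2000 = 12000 mm.
Total developed length = 101180 + 12000 = 113180 mm.

113180 mm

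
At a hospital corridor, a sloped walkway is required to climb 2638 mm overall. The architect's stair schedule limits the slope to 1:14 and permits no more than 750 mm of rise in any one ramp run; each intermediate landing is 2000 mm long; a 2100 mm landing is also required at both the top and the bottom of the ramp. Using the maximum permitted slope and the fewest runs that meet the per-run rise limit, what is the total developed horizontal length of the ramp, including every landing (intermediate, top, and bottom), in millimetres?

2638 / 750 = 3.52, so 4 ramp runs are needed. That means 3 intermediate landings.
Ramp run (horizontal) at 1:14: 2638 × 14 = 36932 mm.
Intermediate landings: 3 × 2000 = 6000 mm.
Top and bottom landings: 2 × 2100 = 4200 mm.
Total = 36932 + 6000 + 4200 = 47132 mm.

47132 mm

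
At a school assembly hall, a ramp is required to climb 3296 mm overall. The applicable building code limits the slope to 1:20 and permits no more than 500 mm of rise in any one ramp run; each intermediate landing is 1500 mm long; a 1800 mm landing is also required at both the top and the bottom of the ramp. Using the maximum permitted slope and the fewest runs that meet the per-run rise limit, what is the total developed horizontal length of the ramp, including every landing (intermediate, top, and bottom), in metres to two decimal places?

3296 / 500 = 6.592 → round up to 7 ramp runs. That means 6 intermediate landings.
Horizontal run for 3296 mm of rise at 1:20 is 3296 × 20 = 65920 mm.
Intermediate landings: 6 × 1500 = 9000 mm.
Top and bottom landings: 2 × 1800 = 3600 mm.
Total = 65920 + 9000 + 3600 = 78520 mm.
= 78.52 m.

78.52 m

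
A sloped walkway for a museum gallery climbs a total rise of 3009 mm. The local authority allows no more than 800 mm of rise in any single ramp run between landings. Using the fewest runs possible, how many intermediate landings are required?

3 intermediate landings

3009 / 800 = 3.761 → round up to 4 ramp runs.
4 runs are separated by 3 intermediate landings.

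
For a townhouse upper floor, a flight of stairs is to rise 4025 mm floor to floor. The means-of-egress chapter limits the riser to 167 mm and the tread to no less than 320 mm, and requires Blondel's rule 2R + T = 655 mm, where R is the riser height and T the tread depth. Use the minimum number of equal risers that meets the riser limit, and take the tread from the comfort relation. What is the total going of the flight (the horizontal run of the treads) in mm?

⌈4025/167⌉ = 25 risers.
R = 4025 ÷ 25 = 161 mm.
From 2R + T = 655: T = 655 − 322 = 333 mm.
Going = (25 − 1) × 333 = 7992 mm.

7992 mm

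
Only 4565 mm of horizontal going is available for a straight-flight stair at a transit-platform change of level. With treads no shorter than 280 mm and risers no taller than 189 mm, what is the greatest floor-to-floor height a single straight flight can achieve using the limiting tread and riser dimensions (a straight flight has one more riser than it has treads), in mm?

3213 mm

4565 / 280 = 16.30, so 16 treads fit.
Risers = treads + 1 = 17.
Maximum height = 17 × 189 = 3213 mm.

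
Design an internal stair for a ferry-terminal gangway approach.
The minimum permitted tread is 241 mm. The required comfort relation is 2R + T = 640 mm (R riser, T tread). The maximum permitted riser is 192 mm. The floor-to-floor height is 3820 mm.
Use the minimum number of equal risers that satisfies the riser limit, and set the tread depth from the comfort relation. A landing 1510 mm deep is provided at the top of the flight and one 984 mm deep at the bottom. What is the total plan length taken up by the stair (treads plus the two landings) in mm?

3820 / 192 = 19.90, so 20 risers are needed.
Riser R = 3820 / 20 = 191 mm, within the 192 mm limit.
Tread T = 640 − 2 × 191 = 258 mm (≥ 241 mm).
Going = (20 − 1) × 258 = 4902 mm.
Add landings: 4902 + 1510 + 984 = 7396 mm.

7396 mm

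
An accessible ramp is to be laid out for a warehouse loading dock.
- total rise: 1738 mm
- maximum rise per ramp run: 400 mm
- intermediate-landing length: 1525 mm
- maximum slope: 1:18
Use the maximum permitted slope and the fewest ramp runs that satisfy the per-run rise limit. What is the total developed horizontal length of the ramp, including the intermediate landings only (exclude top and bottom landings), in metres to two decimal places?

37.38 m

1738 / 400 = 4.345 → round up to 5 ramp runs. That means 4 intermediate landings.
Ramp run (horizontal) at 1:18: 1738 × 18 = 31284 mm.
Intermediate landings: 4 × 1525 = 6100 mm.
Developed length = 31284 + 6100 = 37384 mm.
= 37.38 m.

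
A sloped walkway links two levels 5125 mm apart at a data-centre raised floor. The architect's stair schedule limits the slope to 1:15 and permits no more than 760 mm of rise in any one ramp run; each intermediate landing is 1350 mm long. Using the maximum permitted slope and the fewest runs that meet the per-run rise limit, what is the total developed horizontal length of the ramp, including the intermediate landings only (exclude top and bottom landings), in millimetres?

5125 / 760 = 6.74, so 7 ramp runs are needed. That means 6 intermediate landings.
Ramp run (horizontal) at 1:15: 5125 × 15 = 76875 mm.
Intermediate landings: 6 × 1350 = 8100 mm.
Total developed length = 76875 + 8100 = 84975 mm.

84975 mm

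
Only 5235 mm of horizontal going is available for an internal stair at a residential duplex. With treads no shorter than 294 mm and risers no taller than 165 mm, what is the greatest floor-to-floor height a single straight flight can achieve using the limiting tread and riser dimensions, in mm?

2970 mm

Treads that fit: ⌊5235 / 294⌋ = 17.
Risers = treads + 1 = 18.
Maximum height = 18 × 165 = 2970 mm.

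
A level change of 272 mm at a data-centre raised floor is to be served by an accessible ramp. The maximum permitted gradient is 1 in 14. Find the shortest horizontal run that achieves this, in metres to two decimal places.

3.81 m

At 1:14 the run is 14 × 272 = 3808 mm.
3808 mm = 3.81 m.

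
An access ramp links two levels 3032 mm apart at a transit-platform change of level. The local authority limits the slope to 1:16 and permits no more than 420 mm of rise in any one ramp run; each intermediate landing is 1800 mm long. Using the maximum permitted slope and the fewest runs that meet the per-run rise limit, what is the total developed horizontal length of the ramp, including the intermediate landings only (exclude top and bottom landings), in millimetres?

3032 / 420 = 7.22, so 8 ramp runs are needed. That means 7 intermediate landings.
Ramp run (horizontal) at 1:16: 3032 × 16 = 48512 mm.
7 intermediate landings contribute 7 × 1800 = 12600 mm.
Total developed length = 48512 + 12600 = 61112 mm.

61112 mm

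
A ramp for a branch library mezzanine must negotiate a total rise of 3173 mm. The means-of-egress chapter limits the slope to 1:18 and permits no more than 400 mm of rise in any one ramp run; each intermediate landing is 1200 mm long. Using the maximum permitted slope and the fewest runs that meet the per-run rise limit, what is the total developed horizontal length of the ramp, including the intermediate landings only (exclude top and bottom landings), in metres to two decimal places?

⌈3173/400⌉ = 8 ramp runs. That means 7 intermediate landings.
Horizontal run for 3173 mm of rise at 1:18 is 3173 × 18 = 57114 mm.
7 intermediate landings contribute 7 × 1200 = 8400 mm.
Total developed length = 57114 + 8400 = 65514 mm.
= 65.51 m.

65.51 m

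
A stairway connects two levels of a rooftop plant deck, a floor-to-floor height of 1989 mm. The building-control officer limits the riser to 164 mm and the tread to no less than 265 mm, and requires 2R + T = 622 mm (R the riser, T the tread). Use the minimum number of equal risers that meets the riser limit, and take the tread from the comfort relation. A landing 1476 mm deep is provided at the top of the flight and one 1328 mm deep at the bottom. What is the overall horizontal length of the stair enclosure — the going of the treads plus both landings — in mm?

6596 mm

At most 164 each: 1989/164 = 12.13, giving 13 risers.
Riser R = 1989 / 13 = 153 mm, within the 164 mm limit.
Tread T = 622 − 2 × 153 = 316 mm (≥ 265 mm).
Treads = 13 − 1 = 12; going = 12 × 316 = 3792 mm.
Enclosure = 3792 + 1476 + 1328 = 6596 mm.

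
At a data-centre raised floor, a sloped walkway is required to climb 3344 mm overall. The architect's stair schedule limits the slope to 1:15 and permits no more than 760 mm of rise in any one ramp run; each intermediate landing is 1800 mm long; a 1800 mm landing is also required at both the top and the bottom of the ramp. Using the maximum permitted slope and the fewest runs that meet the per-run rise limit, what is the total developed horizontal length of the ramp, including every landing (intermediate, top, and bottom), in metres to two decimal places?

3344 / 760 = 4.400 → round up to 5 ramp runs. That means 4 intermediate landings.
Horizontal run for 3344 mm of rise at 1:15 is 3344 × 15 = 50160 mm.
4 intermediate landings contribute 4 × 1800 = 7200 mm.
Top and bottom landings: 2 × 1800 = 3600 mm.
Total = 50160 + 7200 + 3600 = 60960 mm.
= 60.96 m.

60.96 m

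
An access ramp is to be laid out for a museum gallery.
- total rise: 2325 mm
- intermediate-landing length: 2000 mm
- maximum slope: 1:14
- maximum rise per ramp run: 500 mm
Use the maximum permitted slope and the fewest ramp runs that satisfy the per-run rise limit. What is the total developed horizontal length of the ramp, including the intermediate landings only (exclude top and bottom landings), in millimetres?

⌈2325/500⌉ = 5 ramp runs. That means 4 intermediate landings.
Horizontal run for 2325 mm of rise at 1:14 is 2325 × 14 = 32550 mm.
Intermediate landings: 4 × 2000 = 8000 mm.
Total developed length = 32550 + 8000 = 40550 mm.

40550 mm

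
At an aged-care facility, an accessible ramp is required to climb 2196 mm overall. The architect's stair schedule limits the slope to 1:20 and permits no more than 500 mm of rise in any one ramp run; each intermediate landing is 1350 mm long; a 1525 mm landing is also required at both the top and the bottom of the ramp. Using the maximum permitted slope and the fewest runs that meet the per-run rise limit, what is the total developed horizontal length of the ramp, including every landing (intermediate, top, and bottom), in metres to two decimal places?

2196 / 500 = 4.39, so 5 ramp runs are needed. That means 4 intermediate landings.
Horizontal run for 2196 mm of rise at 1:20 is 2196 × 20 = 43920 mm.
Intermediate landings: 4 × 1350 = 5400 mm.
Top and bottom landings: 2 × 1525 = 3050 mm.
Total = 43920 + 5400 + 3050 = 52370 mm.
= 52.37 m.

52.37 m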